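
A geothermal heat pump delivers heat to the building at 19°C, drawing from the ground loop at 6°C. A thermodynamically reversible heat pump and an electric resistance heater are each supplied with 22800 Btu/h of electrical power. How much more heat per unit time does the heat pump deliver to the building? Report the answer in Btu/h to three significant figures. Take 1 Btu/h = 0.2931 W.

490000 Btu/h

In absolute terms T_C = 279.15 K and T_H = 292.15 K, so ΔT = 13.00 K.
COP_Carnot = T_H/ΔT = 292.15/13.00 = 22.47.
The heat pump delivers Q̇_H = COP × Ẇ = 512400 Btu/h; the resistance heater delivers Ẇ = 22800 Btu/h.
Extra = (COP − 1)·Ẇ = 489600 Btu/h.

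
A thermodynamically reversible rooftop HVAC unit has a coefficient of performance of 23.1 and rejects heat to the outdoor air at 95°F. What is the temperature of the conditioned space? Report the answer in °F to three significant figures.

72.0 °F

For a Carnot refrigerator COP_R = T_C/(T_H − T_C), so T_C = COP·T_H/(1 + COP).
With T_H = 308.15 K, T_C = 23.1 × 308.15/24.10 = 295.36 K.
Converting, 295.36 K = 71.98°F.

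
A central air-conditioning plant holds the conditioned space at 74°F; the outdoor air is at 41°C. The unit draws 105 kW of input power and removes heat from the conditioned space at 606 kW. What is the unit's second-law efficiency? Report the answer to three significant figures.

COP_actual = Q̇_C/Ẇ = 606.0/105.0 = 5.771.
In absolute terms T_C = 296.48 K and T_H = 314.15 K, so ΔT = 17.67 K.
COP_Carnot = T_C/ΔT = 296.48/17.67 = 16.78.
η_II = COP_actual/COP_Carnot = 5.771/16.78 = 0.3439.

0.344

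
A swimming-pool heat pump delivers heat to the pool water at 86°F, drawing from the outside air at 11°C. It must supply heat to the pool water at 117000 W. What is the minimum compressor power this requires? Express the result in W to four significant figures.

7333 W

In absolute terms T_C = 284.15 K and T_H = 303.15 K, so ΔT = 19.00 K.
COP_Carnot = T_H/ΔT = 303.15/19.00 = 15.96.
Ẇ_min = Q̇/COP_Carnot = 117000/15.96 = 7333 W.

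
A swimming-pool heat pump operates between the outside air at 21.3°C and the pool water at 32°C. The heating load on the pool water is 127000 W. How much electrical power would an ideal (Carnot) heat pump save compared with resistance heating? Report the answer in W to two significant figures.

120000 W

In absolute terms T_C = 294.45 K and T_H = 305.15 K, so ΔT = 10.70 K.
COP_Carnot = T_H/ΔT = 305.15/10.70 = 28.52.
Resistance heating needs Ẇ_res = Q̇_H = 127000 W; the reversible heat pump needs only Ẇ_hp = Q̇_H/COP = 4453 W.
Saving = 127000 − 4453 = 122500 W.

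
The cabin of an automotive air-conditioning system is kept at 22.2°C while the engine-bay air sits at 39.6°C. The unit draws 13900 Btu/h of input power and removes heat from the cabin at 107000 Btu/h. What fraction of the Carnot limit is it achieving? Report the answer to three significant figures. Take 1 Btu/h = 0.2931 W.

COP_actual = Q̇_C/Ẇ = 107000/13900 = 7.698.
In absolute terms T_C = 295.35 K and T_H = 312.75 K, so ΔT = 17.40 K.
COP_Carnot = T_C/ΔT = 295.35/17.40 = 16.97.
η_II = COP_actual/COP_Carnot = 7.698/16.97 = 0.4535.

0.454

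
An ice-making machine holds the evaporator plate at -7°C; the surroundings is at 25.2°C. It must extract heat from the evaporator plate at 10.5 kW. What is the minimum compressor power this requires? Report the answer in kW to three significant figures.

1.27 kW

In absolute terms T_C = 266.15 K and T_H = 298.35 K, so ΔT = 32.20 K.
COP_Carnot = T_C/ΔT = 266.15/32.20 = 8.266.
Ẇ_min = Q̇/COP_Carnot = 10.50/8.266 = 1.270 kW.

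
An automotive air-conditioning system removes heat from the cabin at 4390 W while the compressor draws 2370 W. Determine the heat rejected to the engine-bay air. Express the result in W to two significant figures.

For a cyclic device the first law requires Q̇_H = Q̇_C + Ẇ.
Q̇_H = Q̇_C + Ẇ = 6760 W.

6800 W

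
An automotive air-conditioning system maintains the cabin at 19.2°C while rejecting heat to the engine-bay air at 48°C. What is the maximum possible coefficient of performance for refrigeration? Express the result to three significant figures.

In absolute terms T_C = 292.35 K and T_H = 321.15 K, so ΔT = 28.80 K.
For a reversible cycle, COP_Carnot = T_C/ΔT = 292.35/28.80 = 10.15.

10.2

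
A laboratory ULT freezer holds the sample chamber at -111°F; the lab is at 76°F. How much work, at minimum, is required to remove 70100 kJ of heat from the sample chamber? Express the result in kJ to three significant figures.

In absolute terms T_C = 193.71 K and T_H = 297.59 K, so ΔT = 103.9 K.
The reversible limit is COP_R = T_C/ΔT = 1.865, so W_min = Q_C/COP = Q_C·ΔT/T_C.
W_min = 70100 × 103.9/193.71 = 37600 kJ.

37600 kJ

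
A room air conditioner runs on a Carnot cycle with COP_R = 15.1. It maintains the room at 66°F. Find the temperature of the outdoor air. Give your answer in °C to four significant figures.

38.23 °C

COP_R = T_C/(T_H − T_C) gives T_H − T_C = T_C/COP.
With T_C = 292.04 K, T_H = 292.04 × (1 + 1/15.1) = 311.38 K.
Converting, 311.38 K = 38.23°C.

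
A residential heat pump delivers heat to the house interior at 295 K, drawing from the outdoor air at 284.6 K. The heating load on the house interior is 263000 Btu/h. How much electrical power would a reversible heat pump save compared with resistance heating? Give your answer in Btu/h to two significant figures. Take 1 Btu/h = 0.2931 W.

250000 Btu/h

The reservoir spacing is ΔT = 295 − 284.6 = 10.40 K.
COP_Carnot = T_H/ΔT = 295.00/10.40 = 28.37.
Resistance heating needs Ẇ_res = Q̇_H = 263000 Btu/h; the reversible heat pump needs only Ẇ_hp = Q̇_H/COP = 9272 Btu/h.
Saving = 263000 − 9272 = 253700 Btu/h.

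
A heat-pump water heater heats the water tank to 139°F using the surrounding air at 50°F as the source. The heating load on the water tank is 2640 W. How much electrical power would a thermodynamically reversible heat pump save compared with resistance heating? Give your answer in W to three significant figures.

2250 W

In absolute terms T_C = 283.15 K and T_H = 332.59 K, so ΔT = 49.44 K.
COP_Carnot = T_H/ΔT = 332.59/49.44 = 6.727.
Resistance heating needs Ẇ_res = Q̇_H = 2640 W; the reversible heat pump needs only Ẇ_hp = Q̇_H/COP = 392.5 W.
Saving = 2640 − 392.5 = 2248 W.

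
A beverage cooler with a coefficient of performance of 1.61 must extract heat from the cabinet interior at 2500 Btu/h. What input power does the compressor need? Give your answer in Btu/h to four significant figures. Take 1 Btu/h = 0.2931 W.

1553 Btu/h

Ẇ = Q̇_C/COP = 2500/1.61 = 1553 Btu/h.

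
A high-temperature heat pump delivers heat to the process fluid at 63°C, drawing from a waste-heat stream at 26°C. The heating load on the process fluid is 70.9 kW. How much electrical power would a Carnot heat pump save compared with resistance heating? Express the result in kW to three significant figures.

63.1 kW

In absolute terms T_C = 299.15 K and T_H = 336.15 K, so ΔT = 37.00 K.
COP_Carnot = T_H/ΔT = 336.15/37.00 = 9.085.
Resistance heating needs Ẇ_res = Q̇_H = 70.90 kW; the reversible heat pump needs only Ẇ_hp = Q̇_H/COP = 7.804 kW.
Saving = 70.90 − 7.804 = 63.10 kW.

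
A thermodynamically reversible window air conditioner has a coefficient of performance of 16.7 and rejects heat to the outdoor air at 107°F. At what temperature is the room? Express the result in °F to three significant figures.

For a Carnot refrigerator COP_R = T_C/(T_H − T_C), so T_C = COP·T_H/(1 + COP).
With T_H = 314.82 K, T_C = 16.7 × 314.82/17.70 = 297.03 K.
Converting, 297.03 K = 74.98°F.

75.0 °F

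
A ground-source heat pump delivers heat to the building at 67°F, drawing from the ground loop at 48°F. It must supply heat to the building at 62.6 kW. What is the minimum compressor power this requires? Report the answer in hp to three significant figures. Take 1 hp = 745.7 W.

3.03 hp

In absolute terms T_C = 282.04 K and T_H = 292.59 K, so ΔT = 10.56 K.
COP_Carnot = T_H/ΔT = 292.59/10.56 = 27.72.
Ẇ_min = Q̇/COP_Carnot = 62.60/27.72 = 2.258 kW = 3.028 hp.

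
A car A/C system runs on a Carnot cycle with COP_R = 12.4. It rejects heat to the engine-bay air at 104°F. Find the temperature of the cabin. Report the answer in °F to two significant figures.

For a Carnot refrigerator COP_R = T_C/(T_H − T_C), so T_C = COP·T_H/(1 + COP).
With T_H = 313.15 K, T_C = 12.4 × 313.15/13.40 = 289.78 K.
Converting, 289.78 K = 61.94°F.

62 °F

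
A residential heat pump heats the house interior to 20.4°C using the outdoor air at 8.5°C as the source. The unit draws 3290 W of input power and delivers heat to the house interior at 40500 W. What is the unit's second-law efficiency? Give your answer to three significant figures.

0.499

COP_actual = Q̇_H/Ẇ = 40500/3290 = 12.31.
In absolute terms T_C = 281.65 K and T_H = 293.55 K, so ΔT = 11.90 K.
COP_Carnot = T_H/ΔT = 293.55/11.90 = 24.67.
η_II = COP_actual/COP_Carnot = 12.31/24.67 = 0.4990.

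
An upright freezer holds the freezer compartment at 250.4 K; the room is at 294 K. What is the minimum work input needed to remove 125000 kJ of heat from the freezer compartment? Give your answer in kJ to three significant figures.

21800 kJ

The reservoir spacing is ΔT = 294 − 250.4 = 43.60 K.
The reversible limit is COP_R = T_C/ΔT = 5.743, so W_min = Q_C/COP = Q_C·ΔT/T_C.
W_min = 125000 × 43.60/250.40 = 21770 kJ.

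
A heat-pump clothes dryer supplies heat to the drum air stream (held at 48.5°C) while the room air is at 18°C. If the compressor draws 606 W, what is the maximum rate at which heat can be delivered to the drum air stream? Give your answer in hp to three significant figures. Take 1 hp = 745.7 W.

In absolute terms T_C = 291.15 K and T_H = 321.65 K, so ΔT = 30.50 K.
COP_Carnot = T_H/ΔT = 321.65/30.50 = 10.55.
Q̇_max = COP_Carnot × Ẇ = 10.55 × 606.0 W = 6391 W = 8.570 hp.

8.57 hp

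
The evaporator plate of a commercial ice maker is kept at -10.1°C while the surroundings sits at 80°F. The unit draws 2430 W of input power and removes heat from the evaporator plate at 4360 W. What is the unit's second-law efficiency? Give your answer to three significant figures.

0.251

COP_actual = Q̇_C/Ẇ = 4360/2430 = 1.794.
In absolute terms T_C = 263.05 K and T_H = 299.82 K, so ΔT = 36.77 K.
COP_Carnot = T_C/ΔT = 263.05/36.77 = 7.155.
η_II = COP_actual/COP_Carnot = 1.794/7.155 = 0.2508.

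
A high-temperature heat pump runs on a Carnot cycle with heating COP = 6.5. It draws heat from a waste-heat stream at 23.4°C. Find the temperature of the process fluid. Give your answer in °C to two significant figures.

77 °C

COP_HP = T_H/(T_H − T_C) rearranges to T_H = COP·T_C/(COP − 1).
With T_C = 296.55 K, T_H = 6.5 × 296.55/5.500 = 350.47 K.
Converting, 350.47 K = 77.32°C.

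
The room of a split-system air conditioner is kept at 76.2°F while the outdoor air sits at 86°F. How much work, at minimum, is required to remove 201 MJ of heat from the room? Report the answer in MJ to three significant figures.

3.68 MJ

In absolute terms T_C = 297.71 K and T_H = 303.15 K, so ΔT = 5.444 K.
The reversible limit is COP_R = T_C/ΔT = 54.68, so W_min = Q_C/COP = Q_C·ΔT/T_C.
W_min = 201.0 × 5.444/297.71 = 3.676 MJ.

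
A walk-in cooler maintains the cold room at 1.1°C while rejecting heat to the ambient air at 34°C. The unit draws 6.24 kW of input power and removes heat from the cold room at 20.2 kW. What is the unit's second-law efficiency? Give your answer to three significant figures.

COP_actual = Q̇_C/Ẇ = 20.20/6.240 = 3.237.
In absolute terms T_C = 274.25 K and T_H = 307.15 K, so ΔT = 32.90 K.
COP_Carnot = T_C/ΔT = 274.25/32.90 = 8.336.
η_II = COP_actual/COP_Carnot = 3.237/8.336 = 0.3883.

0.388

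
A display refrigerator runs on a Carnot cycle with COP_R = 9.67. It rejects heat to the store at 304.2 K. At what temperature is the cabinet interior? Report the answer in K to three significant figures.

For a Carnot refrigerator COP_R = T_C/(T_H − T_C), so T_C = COP·T_H/(1 + COP).
With T_H = 304.20 K, T_C = 9.67 × 304.20/10.67 = 275.69 K.

276 K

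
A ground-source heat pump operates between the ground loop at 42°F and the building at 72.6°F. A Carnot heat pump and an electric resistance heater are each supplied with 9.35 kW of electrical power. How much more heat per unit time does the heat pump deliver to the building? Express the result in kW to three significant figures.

In absolute terms T_C = 278.71 K and T_H = 295.71 K, so ΔT = 17.00 K.
COP_Carnot = T_H/ΔT = 295.71/17.00 = 17.39.
The heat pump delivers Q̇_H = COP × Ẇ = 162.6 kW; the resistance heater delivers Ẇ = 9.350 kW.
Extra = (COP − 1)·Ẇ = 153.3 kW.

153 kW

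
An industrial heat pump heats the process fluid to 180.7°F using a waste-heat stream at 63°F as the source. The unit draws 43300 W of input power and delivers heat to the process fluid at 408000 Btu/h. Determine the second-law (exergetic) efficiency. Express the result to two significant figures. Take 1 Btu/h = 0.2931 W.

Converting, Q̇_H = 408000 Btu/h = 119600 W, so COP_actual = Q̇_H/Ẇ = 119600/43300 = 2.762.
In absolute terms T_C = 290.37 K and T_H = 355.76 K, so ΔT = 65.39 K.
COP_Carnot = T_H/ΔT = 355.76/65.39 = 5.441.
η_II = COP_actual/COP_Carnot = 2.762/5.441 = 0.5076.

0.51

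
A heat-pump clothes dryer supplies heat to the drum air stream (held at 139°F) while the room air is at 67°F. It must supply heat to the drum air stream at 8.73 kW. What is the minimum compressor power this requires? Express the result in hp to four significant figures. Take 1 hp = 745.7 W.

1.408 hp

In absolute terms T_C = 292.59 K and T_H = 332.59 K, so ΔT = 40.00 K.
COP_Carnot = T_H/ΔT = 332.59/40.00 = 8.315.
Ẇ_min = Q̇/COP_Carnot = 8.730/8.315 = 1.050 kW = 1.408 hp.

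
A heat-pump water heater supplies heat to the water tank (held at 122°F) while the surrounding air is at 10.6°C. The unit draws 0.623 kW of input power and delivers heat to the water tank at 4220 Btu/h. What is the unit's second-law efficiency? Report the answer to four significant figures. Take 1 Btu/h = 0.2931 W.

0.2421

Converting, Q̇_H = 4220 Btu/h = 1.237 kW, so COP_actual = Q̇_H/Ẇ = 1.237/0.6230 = 1.985.
In absolute terms T_C = 283.75 K and T_H = 323.15 K, so ΔT = 39.40 K.
COP_Carnot = T_H/ΔT = 323.15/39.40 = 8.202.
η_II = COP_actual/COP_Carnot = 1.985/8.202 = 0.2421.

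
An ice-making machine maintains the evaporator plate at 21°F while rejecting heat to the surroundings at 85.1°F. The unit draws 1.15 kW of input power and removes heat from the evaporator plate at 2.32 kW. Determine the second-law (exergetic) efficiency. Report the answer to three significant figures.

0.269

COP_actual = Q̇_C/Ẇ = 2.320/1.150 = 2.017.
In absolute terms T_C = 267.04 K and T_H = 302.65 K, so ΔT = 35.61 K.
COP_Carnot = T_C/ΔT = 267.04/35.61 = 7.499.
η_II = COP_actual/COP_Carnot = 2.017/7.499 = 0.2690.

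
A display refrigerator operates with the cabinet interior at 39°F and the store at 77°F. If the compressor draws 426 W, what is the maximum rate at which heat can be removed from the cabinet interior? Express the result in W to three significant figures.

In absolute terms T_C = 277.04 K and T_H = 298.15 K, so ΔT = 21.11 K.
COP_Carnot = T_C/ΔT = 277.04/21.11 = 13.12.
Q̇_max = COP_Carnot × Ẇ = 13.12 × 426.0 W = 5590 W.

5590 W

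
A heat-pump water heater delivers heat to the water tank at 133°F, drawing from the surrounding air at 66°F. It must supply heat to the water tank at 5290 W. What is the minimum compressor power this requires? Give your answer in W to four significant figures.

598.0 W

In absolute terms T_C = 292.04 K and T_H = 329.26 K, so ΔT = 37.22 K.
COP_Carnot = T_H/ΔT = 329.26/37.22 = 8.846.
Ẇ_min = Q̇/COP_Carnot = 5290/8.846 = 598.0 W.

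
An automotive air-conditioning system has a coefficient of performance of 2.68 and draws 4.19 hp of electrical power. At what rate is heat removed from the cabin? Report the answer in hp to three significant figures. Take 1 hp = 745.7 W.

Q̇_C = COP × Ẇ = 2.68 × 4.190 = 11.23 hp.

11.2 hp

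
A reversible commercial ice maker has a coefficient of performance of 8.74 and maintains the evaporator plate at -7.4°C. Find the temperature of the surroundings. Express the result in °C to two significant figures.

23 °C

COP_R = T_C/(T_H − T_C) gives T_H − T_C = T_C/COP.
With T_C = 265.75 K, T_H = 265.75 × (1 + 1/8.74) = 296.16 K.
Converting, 296.16 K = 23.01°C.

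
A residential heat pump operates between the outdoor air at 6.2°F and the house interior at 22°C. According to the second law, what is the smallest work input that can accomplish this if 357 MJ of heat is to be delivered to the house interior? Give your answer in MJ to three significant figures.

In absolute terms T_C = 258.82 K and T_H = 295.15 K, so ΔT = 36.33 K.
The reversible limit is COP_HP = T_H/ΔT = 8.123, so W_min = Q_H/COP = Q_H·ΔT/T_H.
W_min = 357.0 × 36.33/295.15 = 43.95 MJ.

43.9 MJ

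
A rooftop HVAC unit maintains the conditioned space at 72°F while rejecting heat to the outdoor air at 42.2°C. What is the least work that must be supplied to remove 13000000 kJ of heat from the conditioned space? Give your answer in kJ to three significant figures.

In absolute terms T_C = 295.37 K and T_H = 315.35 K, so ΔT = 19.98 K.
The reversible limit is COP_R = T_C/ΔT = 14.79, so W_min = Q_C/COP = Q_C·ΔT/T_C.
W_min = 13000000 × 19.98/295.37 = 879300 kJ.

879000 kJ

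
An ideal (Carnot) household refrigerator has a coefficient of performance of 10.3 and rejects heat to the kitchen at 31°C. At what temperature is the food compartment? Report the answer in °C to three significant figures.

For a Carnot refrigerator COP_R = T_C/(T_H − T_C), so T_C = COP·T_H/(1 + COP).
With T_H = 304.15 K, T_C = 10.3 × 304.15/11.30 = 277.23 K.
Converting, 277.23 K = 4.08°C.

4.08 °C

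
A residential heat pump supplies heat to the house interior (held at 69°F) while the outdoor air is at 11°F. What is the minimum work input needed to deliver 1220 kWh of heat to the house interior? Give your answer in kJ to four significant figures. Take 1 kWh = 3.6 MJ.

481800 kJ

In absolute terms T_C = 261.48 K and T_H = 293.71 K, so ΔT = 32.22 K.
The reversible limit is COP_HP = T_H/ΔT = 9.115, so W_min = Q_H/COP = Q_H·ΔT/T_H.
W_min = 1220 × 32.22/293.71 = 133.8 kWh = 481800 kJ.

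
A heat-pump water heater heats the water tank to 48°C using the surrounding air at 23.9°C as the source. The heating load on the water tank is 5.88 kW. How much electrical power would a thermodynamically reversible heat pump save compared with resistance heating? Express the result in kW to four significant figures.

In absolute terms T_C = 297.05 K and T_H = 321.15 K, so ΔT = 24.10 K.
COP_Carnot = T_H/ΔT = 321.15/24.10 = 13.33.
Resistance heating needs Ẇ_res = Q̇_H = 5.880 kW; the reversible heat pump needs only Ẇ_hp = Q̇_H/COP = 0.4413 kW.
Saving = 5.880 − 0.4413 = 5.439 kW.

5.439 kW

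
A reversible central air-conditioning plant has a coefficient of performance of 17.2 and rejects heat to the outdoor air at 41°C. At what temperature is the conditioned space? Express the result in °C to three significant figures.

23.7 °C

For a Carnot refrigerator COP_R = T_C/(T_H − T_C), so T_C = COP·T_H/(1 + COP).
With T_H = 314.15 K, T_C = 17.2 × 314.15/18.20 = 296.89 K.
Converting, 296.89 K = 23.74°C.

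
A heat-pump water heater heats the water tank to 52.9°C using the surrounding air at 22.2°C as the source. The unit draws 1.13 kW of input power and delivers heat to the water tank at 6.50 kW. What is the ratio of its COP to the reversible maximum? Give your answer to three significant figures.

0.542

COP_actual = Q̇_H/Ẇ = 6.500/1.130 = 5.752.
In absolute terms T_C = 295.35 K and T_H = 326.05 K, so ΔT = 30.70 K.
COP_Carnot = T_H/ΔT = 326.05/30.70 = 10.62.
η_II = COP_actual/COP_Carnot = 5.752/10.62 = 0.5416.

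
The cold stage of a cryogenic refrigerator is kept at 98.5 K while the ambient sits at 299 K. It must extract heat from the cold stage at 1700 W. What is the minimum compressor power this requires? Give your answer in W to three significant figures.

3460 W

The reservoir spacing is ΔT = 299 − 98.5 = 200.5 K.
COP_Carnot = T_C/ΔT = 98.50/200.5 = 0.4913.
Ẇ_min = Q̇/COP_Carnot = 1700/0.4913 = 3460 W.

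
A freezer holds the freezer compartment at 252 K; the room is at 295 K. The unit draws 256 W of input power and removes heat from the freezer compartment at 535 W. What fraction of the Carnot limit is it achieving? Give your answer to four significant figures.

COP_actual = Q̇_C/Ẇ = 535.0/256.0 = 2.090.
The reservoir spacing is ΔT = 295 − 252 = 43.00 K.
COP_Carnot = T_C/ΔT = 252.00/43.00 = 5.860.
η_II = COP_actual/COP_Carnot = 2.090/5.860 = 0.3566.

0.3566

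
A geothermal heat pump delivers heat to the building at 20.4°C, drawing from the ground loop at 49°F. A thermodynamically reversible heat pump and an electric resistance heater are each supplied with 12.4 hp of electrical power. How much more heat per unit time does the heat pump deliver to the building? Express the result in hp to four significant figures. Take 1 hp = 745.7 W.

319.9 hp

In absolute terms T_C = 282.59 K and T_H = 293.55 K, so ΔT = 10.96 K.
COP_Carnot = T_H/ΔT = 293.55/10.96 = 26.79.
The heat pump delivers Q̇_H = COP × Ẇ = 332.3 hp; the resistance heater delivers Ẇ = 12.40 hp.
Extra = (COP − 1)·Ẇ = 319.9 hp.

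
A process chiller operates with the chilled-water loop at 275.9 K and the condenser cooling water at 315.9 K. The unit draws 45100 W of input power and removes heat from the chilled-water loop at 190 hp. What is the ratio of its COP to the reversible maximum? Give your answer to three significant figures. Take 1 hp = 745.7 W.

0.455

Converting, Q̇_C = 190.0 hp = 141700 W, so COP_actual = Q̇_C/Ẇ = 141700/45100 = 3.142.
The reservoir spacing is ΔT = 315.9 − 275.9 = 40.00 K.
COP_Carnot = T_C/ΔT = 275.90/40.00 = 6.898.
η_II = COP_actual/COP_Carnot = 3.142/6.898 = 0.4555.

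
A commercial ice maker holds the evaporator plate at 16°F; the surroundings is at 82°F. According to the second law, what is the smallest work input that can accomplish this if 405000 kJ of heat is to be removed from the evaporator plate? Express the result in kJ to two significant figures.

56000 kJ

In absolute terms T_C = 264.26 K and T_H = 300.93 K, so ΔT = 36.67 K.
The reversible limit is COP_R = T_C/ΔT = 7.207, so W_min = Q_C/COP = Q_C·ΔT/T_C.
W_min = 405000 × 36.67/264.26 = 56190 kJ.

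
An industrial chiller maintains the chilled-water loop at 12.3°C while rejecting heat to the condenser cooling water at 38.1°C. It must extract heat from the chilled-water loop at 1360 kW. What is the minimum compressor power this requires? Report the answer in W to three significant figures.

In absolute terms T_C = 285.45 K and T_H = 311.25 K, so ΔT = 25.80 K.
COP_Carnot = T_C/ΔT = 285.45/25.80 = 11.06.
Ẇ_min = Q̇/COP_Carnot = 1360/11.06 = 122.9 kW = 122900 W.

123000 W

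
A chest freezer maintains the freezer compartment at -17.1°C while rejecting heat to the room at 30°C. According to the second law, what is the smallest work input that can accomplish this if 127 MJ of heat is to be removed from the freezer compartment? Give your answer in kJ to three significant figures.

In absolute terms T_C = 256.05 K and T_H = 303.15 K, so ΔT = 47.10 K.
The reversible limit is COP_R = T_C/ΔT = 5.436, so W_min = Q_C/COP = Q_C·ΔT/T_C.
W_min = 127.0 × 47.10/256.05 = 23.36 MJ = 23360 kJ.

23400 kJ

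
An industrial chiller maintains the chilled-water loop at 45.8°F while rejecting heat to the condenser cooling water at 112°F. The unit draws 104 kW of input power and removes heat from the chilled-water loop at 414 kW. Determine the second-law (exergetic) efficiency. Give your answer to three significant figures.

COP_actual = Q̇_C/Ẇ = 414.0/104.0 = 3.981.
In absolute terms T_C = 280.82 K and T_H = 317.59 K, so ΔT = 36.78 K.
COP_Carnot = T_C/ΔT = 280.82/36.78 = 7.635.
η_II = COP_actual/COP_Carnot = 3.981/7.635 = 0.5214.

0.521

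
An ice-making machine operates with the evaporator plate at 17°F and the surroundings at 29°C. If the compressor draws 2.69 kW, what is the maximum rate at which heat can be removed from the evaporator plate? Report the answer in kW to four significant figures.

In absolute terms T_C = 264.82 K and T_H = 302.15 K, so ΔT = 37.33 K.
COP_Carnot = T_C/ΔT = 264.82/37.33 = 7.093.
Q̇_max = COP_Carnot × Ẇ = 7.093 × 2.690 kW = 19.08 kW.

19.08 kW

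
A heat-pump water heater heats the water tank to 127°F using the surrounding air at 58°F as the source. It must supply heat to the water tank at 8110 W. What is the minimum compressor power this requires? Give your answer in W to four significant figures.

953.8 W

In absolute terms T_C = 287.59 K and T_H = 325.93 K, so ΔT = 38.33 K.
COP_Carnot = T_H/ΔT = 325.93/38.33 = 8.502.
Ẇ_min = Q̇/COP_Carnot = 8110/8.502 = 953.8 W.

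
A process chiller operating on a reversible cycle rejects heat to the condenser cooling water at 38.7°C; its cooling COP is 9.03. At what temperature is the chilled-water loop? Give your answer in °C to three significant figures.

For a Carnot refrigerator COP_R = T_C/(T_H − T_C), so T_C = COP·T_H/(1 + COP).
With T_H = 311.85 K, T_C = 9.03 × 311.85/10.03 = 280.76 K.
Converting, 280.76 K = 7.61°C.

7.61 °C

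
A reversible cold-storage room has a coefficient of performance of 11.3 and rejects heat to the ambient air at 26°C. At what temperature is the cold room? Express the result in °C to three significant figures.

1.68 °C

For a Carnot refrigerator COP_R = T_C/(T_H − T_C), so T_C = COP·T_H/(1 + COP).
With T_H = 299.15 K, T_C = 11.3 × 299.15/12.30 = 274.83 K.
Converting, 274.83 K = 1.68°C.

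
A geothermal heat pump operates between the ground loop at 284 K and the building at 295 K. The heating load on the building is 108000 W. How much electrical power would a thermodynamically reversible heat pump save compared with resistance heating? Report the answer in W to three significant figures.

104000 W

The reservoir spacing is ΔT = 295 − 284 = 11.00 K.
COP_Carnot = T_H/ΔT = 295.00/11.00 = 26.82.
Resistance heating needs Ẇ_res = Q̇_H = 108000 W; the reversible heat pump needs only Ẇ_hp = Q̇_H/COP = 4027 W.
Saving = 108000 − 4027 = 104000 W.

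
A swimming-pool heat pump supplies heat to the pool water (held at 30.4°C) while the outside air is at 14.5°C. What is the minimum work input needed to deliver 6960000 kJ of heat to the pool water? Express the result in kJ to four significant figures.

364600 kJ

In absolute terms T_C = 287.65 K and T_H = 303.55 K, so ΔT = 15.90 K.
The reversible limit is COP_HP = T_H/ΔT = 19.09, so W_min = Q_H/COP = Q_H·ΔT/T_H.
W_min = 6960000 × 15.90/303.55 = 364600 kJ.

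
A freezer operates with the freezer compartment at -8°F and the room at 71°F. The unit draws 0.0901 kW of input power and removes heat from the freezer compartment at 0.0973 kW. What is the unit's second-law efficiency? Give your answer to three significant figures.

COP_actual = Q̇_C/Ẇ = 0.09730/0.09010 = 1.080.
In absolute terms T_C = 250.93 K and T_H = 294.82 K, so ΔT = 43.89 K.
COP_Carnot = T_C/ΔT = 250.93/43.89 = 5.717.
η_II = COP_actual/COP_Carnot = 1.080/5.717 = 0.1889.

0.189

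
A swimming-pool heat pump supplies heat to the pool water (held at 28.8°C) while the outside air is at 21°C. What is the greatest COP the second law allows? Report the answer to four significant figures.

38.71

In absolute terms T_C = 294.15 K and T_H = 301.95 K, so ΔT = 7.800 K.
For a reversible cycle, COP_Carnot = T_H/ΔT = 301.95/7.800 = 38.71.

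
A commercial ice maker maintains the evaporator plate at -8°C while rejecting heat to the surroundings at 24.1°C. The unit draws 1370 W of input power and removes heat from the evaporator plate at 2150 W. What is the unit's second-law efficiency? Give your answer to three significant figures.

COP_actual = Q̇_C/Ẇ = 2150/1370 = 1.569.
In absolute terms T_C = 265.15 K and T_H = 297.25 K, so ΔT = 32.10 K.
COP_Carnot = T_C/ΔT = 265.15/32.10 = 8.260.
η_II = COP_actual/COP_Carnot = 1.569/8.260 = 0.1900.

0.190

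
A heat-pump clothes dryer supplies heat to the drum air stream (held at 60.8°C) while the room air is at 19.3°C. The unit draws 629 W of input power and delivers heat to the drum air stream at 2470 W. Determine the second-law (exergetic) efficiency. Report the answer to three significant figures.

COP_actual = Q̇_H/Ẇ = 2470/629.0 = 3.927.
In absolute terms T_C = 292.45 K and T_H = 333.95 K, so ΔT = 41.50 K.
COP_Carnot = T_H/ΔT = 333.95/41.50 = 8.047.
η_II = COP_actual/COP_Carnot = 3.927/8.047 = 0.4880.

0.488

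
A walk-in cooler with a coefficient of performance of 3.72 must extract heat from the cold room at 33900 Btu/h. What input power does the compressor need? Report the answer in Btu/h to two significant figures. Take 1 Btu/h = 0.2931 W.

Ẇ = Q̇_C/COP = 33900/3.72 = 9113 Btu/h.

9100 Btu/h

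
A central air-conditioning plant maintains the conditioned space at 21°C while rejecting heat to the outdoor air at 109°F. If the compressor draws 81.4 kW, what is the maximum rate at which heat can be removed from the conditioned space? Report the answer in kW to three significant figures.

In absolute terms T_C = 294.15 K and T_H = 315.93 K, so ΔT = 21.78 K.
COP_Carnot = T_C/ΔT = 294.15/21.78 = 13.51.
Q̇_max = COP_Carnot × Ẇ = 13.51 × 81.40 kW = 1099 kW.

1100 kW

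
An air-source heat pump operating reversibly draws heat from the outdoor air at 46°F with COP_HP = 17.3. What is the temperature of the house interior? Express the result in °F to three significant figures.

COP_HP = T_H/(T_H − T_C) rearranges to T_H = COP·T_C/(COP − 1).
With T_C = 280.93 K, T_H = 17.3 × 280.93/16.30 = 298.16 K.
Converting, 298.16 K = 77.02°F.

77.0 °F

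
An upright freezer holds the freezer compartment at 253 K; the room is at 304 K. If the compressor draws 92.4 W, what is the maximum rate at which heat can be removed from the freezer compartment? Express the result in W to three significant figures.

The reservoir spacing is ΔT = 304 − 253 = 51.00 K.
COP_Carnot = T_C/ΔT = 253.00/51.00 = 4.961.
Q̇_max = COP_Carnot × Ẇ = 4.961 × 92.40 W = 458.4 W.

458 W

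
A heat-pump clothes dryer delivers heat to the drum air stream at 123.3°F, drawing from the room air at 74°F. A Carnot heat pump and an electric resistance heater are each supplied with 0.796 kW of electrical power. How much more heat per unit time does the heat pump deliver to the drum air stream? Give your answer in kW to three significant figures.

8.62 kW

In absolute terms T_C = 296.48 K and T_H = 323.87 K, so ΔT = 27.39 K.
COP_Carnot = T_H/ΔT = 323.87/27.39 = 11.82.
The heat pump delivers Q̇_H = COP × Ẇ = 9.413 kW; the resistance heater delivers Ẇ = 0.7960 kW.
Extra = (COP − 1)·Ẇ = 8.617 kW.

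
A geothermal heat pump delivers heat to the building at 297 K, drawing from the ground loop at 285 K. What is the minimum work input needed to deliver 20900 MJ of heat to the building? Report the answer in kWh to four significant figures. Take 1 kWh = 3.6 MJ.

The reservoir spacing is ΔT = 297 − 285 = 12.00 K.
The reversible limit is COP_HP = T_H/ΔT = 24.75, so W_min = Q_H/COP = Q_H·ΔT/T_H.
W_min = 20900 × 12.00/297.00 = 844.4 MJ = 234.6 kWh.

234.6 kWh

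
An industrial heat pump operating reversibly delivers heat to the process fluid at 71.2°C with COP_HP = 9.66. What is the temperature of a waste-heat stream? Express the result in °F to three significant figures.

COP_HP = T_H/(T_H − T_C) gives T_H − T_C = T_H/COP.
With T_H = 344.35 K, T_C = 344.35 × (1 − 1/9.66) = 308.70 K.
Converting, 308.70 K = 96.00°F.

96.0 °F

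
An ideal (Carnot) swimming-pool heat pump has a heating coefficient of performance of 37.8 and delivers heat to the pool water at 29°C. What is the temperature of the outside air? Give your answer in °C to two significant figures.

COP_HP = T_H/(T_H − T_C) gives T_H − T_C = T_H/COP.
With T_H = 302.15 K, T_C = 302.15 × (1 − 1/37.8) = 294.16 K.
Converting, 294.16 K = 21.01°C.

21 °C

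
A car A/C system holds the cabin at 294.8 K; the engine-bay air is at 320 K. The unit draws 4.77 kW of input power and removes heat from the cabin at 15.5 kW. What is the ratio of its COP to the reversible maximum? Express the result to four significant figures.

0.2778

COP_actual = Q̇_C/Ẇ = 15.50/4.770 = 3.249.
The reservoir spacing is ΔT = 320 − 294.8 = 25.20 K.
COP_Carnot = T_C/ΔT = 294.80/25.20 = 11.70.
η_II = COP_actual/COP_Carnot = 3.249/11.70 = 0.2778.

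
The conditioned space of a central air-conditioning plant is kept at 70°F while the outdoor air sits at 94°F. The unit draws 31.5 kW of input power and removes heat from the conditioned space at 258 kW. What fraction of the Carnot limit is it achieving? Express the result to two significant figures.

0.37

COP_actual = Q̇_C/Ẇ = 258.0/31.50 = 8.190.
In absolute terms T_C = 294.26 K and T_H = 307.59 K, so ΔT = 13.33 K.
COP_Carnot = T_C/ΔT = 294.26/13.33 = 22.07.
η_II = COP_actual/COP_Carnot = 8.190/22.07 = 0.3711.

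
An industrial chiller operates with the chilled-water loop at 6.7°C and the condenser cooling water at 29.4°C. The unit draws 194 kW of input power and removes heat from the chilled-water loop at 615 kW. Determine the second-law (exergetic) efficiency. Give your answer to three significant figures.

COP_actual = Q̇_C/Ẇ = 615.0/194.0 = 3.170.
In absolute terms T_C = 279.85 K and T_H = 302.55 K, so ΔT = 22.70 K.
COP_Carnot = T_C/ΔT = 279.85/22.70 = 12.33.
η_II = COP_actual/COP_Carnot = 3.170/12.33 = 0.2571.

0.257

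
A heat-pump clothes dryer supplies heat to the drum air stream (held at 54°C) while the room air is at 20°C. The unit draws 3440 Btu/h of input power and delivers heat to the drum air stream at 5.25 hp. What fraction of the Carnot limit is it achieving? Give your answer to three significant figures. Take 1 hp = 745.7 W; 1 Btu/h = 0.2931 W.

Converting, Q̇_H = 5.250 hp = 13360 Btu/h, so COP_actual = Q̇_H/Ẇ = 13360/3440 = 3.883.
In absolute terms T_C = 293.15 K and T_H = 327.15 K, so ΔT = 34.00 K.
COP_Carnot = T_H/ΔT = 327.15/34.00 = 9.622.
η_II = COP_actual/COP_Carnot = 3.883/9.622 = 0.4035.

0.404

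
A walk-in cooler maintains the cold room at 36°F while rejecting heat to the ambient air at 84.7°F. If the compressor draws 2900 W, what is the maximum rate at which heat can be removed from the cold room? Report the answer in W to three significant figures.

29500 W

In absolute terms T_C = 275.37 K and T_H = 302.43 K, so ΔT = 27.06 K.
COP_Carnot = T_C/ΔT = 275.37/27.06 = 10.18.
Q̇_max = COP_Carnot × Ẇ = 10.18 × 2900 W = 29520 W.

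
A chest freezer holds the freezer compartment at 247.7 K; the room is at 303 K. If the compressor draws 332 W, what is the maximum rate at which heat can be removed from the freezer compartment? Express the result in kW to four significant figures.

1.487 kW

The reservoir spacing is ΔT = 303 − 247.7 = 55.30 K.
COP_Carnot = T_C/ΔT = 247.70/55.30 = 4.479.
Q̇_max = COP_Carnot × Ẇ = 4.479 × 332.0 W = 1487 W = 1.487 kW.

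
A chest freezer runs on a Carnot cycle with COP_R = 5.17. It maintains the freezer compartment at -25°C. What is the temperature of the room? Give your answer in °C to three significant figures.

COP_R = T_C/(T_H − T_C) gives T_H − T_C = T_C/COP.
With T_C = 248.15 K, T_H = 248.15 × (1 + 1/5.17) = 296.15 K.
Converting, 296.15 K = 23.00°C.

23.0 °C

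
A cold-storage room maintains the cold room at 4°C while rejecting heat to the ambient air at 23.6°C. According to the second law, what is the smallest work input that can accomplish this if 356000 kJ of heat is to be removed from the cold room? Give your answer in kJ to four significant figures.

25180 kJ

In absolute terms T_C = 277.15 K and T_H = 296.75 K, so ΔT = 19.60 K.
The reversible limit is COP_R = T_C/ΔT = 14.14, so W_min = Q_C/COP = Q_C·ΔT/T_C.
W_min = 356000 × 19.60/277.15 = 25180 kJ.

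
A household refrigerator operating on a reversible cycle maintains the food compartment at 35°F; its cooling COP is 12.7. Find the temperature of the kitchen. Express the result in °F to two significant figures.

74 °F

COP_R = T_C/(T_H − T_C) gives T_H − T_C = T_C/COP.
With T_C = 274.82 K, T_H = 274.82 × (1 + 1/12.7) = 296.46 K.
Converting, 296.46 K = 73.95°F.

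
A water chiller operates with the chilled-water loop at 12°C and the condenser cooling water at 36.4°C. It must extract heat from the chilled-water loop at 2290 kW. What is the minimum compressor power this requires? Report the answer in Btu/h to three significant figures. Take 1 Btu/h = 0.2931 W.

In absolute terms T_C = 285.15 K and T_H = 309.55 K, so ΔT = 24.40 K.
COP_Carnot = T_C/ΔT = 285.15/24.40 = 11.69.
Ẇ_min = Q̇/COP_Carnot = 2290/11.69 = 196.0 kW = 668600 Btu/h.

669000 Btu/h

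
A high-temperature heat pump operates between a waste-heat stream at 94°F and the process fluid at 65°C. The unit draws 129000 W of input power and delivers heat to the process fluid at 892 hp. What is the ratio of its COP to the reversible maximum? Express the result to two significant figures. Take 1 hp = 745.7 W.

Converting, Q̇_H = 892.0 hp = 665200 W, so COP_actual = Q̇_H/Ẇ = 665200/129000 = 5.156.
In absolute terms T_C = 307.59 K and T_H = 338.15 K, so ΔT = 30.56 K.
COP_Carnot = T_H/ΔT = 338.15/30.56 = 11.07.
η_II = COP_actual/COP_Carnot = 5.156/11.07 = 0.4659.

0.47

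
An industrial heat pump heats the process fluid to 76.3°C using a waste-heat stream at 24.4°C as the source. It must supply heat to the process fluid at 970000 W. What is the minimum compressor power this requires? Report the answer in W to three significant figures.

In absolute terms T_C = 297.55 K and T_H = 349.45 K, so ΔT = 51.90 K.
COP_Carnot = T_H/ΔT = 349.45/51.90 = 6.733.
Ẇ_min = Q̇/COP_Carnot = 970000/6.733 = 144100 W.

144000 W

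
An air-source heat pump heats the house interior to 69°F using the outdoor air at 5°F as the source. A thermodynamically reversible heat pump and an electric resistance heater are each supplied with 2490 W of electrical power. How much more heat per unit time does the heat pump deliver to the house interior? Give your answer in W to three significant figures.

In absolute terms T_C = 258.15 K and T_H = 293.71 K, so ΔT = 35.56 K.
COP_Carnot = T_H/ΔT = 293.71/35.56 = 8.260.
The heat pump delivers Q̇_H = COP × Ẇ = 20570 W; the resistance heater delivers Ẇ = 2490 W.
Extra = (COP − 1)·Ẇ = 18080 W.

18100 W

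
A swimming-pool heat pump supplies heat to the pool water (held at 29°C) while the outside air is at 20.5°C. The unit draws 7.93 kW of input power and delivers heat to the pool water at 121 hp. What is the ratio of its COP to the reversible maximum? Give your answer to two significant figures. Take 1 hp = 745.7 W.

Converting, Q̇_H = 121.0 hp = 90.23 kW, so COP_actual = Q̇_H/Ẇ = 90.23/7.930 = 11.38.
In absolute terms T_C = 293.65 K and T_H = 302.15 K, so ΔT = 8.500 K.
COP_Carnot = T_H/ΔT = 302.15/8.500 = 35.55.
η_II = COP_actual/COP_Carnot = 11.38/35.55 = 0.3201.

0.32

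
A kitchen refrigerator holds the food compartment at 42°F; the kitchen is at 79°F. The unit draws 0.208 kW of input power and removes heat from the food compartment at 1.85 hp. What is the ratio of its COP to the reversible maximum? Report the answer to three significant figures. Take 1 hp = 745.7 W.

Converting, Q̇_C = 1.850 hp = 1.380 kW, so COP_actual = Q̇_C/Ẇ = 1.380/0.2080 = 6.632.
In absolute terms T_C = 278.71 K and T_H = 299.26 K, so ΔT = 20.56 K.
COP_Carnot = T_C/ΔT = 278.71/20.56 = 13.56.
η_II = COP_actual/COP_Carnot = 6.632/13.56 = 0.4892.

0.489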